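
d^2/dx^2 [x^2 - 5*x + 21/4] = 2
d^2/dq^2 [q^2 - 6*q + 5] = 2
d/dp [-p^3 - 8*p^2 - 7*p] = -3*p^2 - 16*p - 7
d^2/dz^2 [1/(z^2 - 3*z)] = 2*(-z*(z - 3) + (2*z - 3)^2)/(z^3*(z - 3)^3)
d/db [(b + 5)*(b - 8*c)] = 2*b - 8*c + 5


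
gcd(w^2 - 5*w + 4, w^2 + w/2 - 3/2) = w - 1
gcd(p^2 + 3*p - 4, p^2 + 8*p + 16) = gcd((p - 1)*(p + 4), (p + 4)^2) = p + 4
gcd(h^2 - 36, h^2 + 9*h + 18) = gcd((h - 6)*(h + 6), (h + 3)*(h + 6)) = h + 6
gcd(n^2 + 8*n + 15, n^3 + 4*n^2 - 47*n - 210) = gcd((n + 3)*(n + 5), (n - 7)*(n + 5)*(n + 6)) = n + 5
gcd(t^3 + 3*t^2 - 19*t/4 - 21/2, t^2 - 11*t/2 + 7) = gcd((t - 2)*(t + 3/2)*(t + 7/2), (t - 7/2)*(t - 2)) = t - 2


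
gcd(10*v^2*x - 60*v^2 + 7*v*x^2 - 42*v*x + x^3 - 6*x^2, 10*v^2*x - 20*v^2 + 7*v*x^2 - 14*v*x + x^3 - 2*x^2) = 10*v^2 + 7*v*x + x^2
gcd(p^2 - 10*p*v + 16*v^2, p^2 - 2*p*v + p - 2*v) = p - 2*v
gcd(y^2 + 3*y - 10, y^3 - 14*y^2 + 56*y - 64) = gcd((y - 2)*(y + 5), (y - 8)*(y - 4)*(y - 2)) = y - 2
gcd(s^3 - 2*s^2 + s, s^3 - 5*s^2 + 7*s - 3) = s^2 - 2*s + 1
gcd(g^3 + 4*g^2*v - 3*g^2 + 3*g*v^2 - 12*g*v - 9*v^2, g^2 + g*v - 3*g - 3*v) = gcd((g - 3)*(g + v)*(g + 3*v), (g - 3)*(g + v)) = g^2 + g*v - 3*g - 3*v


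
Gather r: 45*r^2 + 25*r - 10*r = 45*r^2 + 15*r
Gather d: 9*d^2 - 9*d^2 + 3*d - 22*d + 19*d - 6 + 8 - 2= 0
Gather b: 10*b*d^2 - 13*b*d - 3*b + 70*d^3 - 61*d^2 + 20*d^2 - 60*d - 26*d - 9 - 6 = b*(10*d^2 - 13*d - 3) + 70*d^3 - 41*d^2 - 86*d - 15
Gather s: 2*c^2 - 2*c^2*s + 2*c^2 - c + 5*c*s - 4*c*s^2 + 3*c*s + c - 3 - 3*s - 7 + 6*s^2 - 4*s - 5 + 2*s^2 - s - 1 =4*c^2 + s^2*(8 - 4*c) + s*(-2*c^2 + 8*c - 8) - 16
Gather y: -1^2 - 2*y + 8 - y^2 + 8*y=-y^2 + 6*y + 7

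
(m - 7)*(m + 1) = m^2 - 6*m - 7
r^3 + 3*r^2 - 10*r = r*(r - 2)*(r + 5)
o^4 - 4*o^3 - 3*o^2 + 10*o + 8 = (o - 4)*(o - 2)*(o + 1)^2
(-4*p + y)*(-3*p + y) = 12*p^2 - 7*p*y + y^2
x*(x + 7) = x^2 + 7*x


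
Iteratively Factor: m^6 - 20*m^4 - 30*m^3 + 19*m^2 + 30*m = (m + 3)*(m^5 - 3*m^4 - 11*m^3 + 3*m^2 + 10*m) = m*(m + 3)*(m^4 - 3*m^3 - 11*m^2 + 3*m + 10) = m*(m - 5)*(m + 3)*(m^3 + 2*m^2 - m - 2) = m*(m - 5)*(m + 1)*(m + 3)*(m^2 + m - 2) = m*(m - 5)*(m + 1)*(m + 2)*(m + 3)*(m - 1)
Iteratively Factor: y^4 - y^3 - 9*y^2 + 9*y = (y)*(y^3 - y^2 - 9*y + 9) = y*(y - 1)*(y^2 - 9) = y*(y - 3)*(y - 1)*(y + 3)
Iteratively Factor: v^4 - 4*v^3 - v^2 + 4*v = (v - 4)*(v^3 - v) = (v - 4)*(v - 1)*(v^2 + v) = (v - 4)*(v - 1)*(v + 1)*(v)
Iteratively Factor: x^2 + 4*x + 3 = (x + 3)*(x + 1)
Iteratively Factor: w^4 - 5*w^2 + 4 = (w + 2)*(w^3 - 2*w^2 - w + 2) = (w - 2)*(w + 2)*(w^2 - 1) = (w - 2)*(w + 1)*(w + 2)*(w - 1)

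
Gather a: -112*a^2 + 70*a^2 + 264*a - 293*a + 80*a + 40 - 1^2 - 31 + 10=-42*a^2 + 51*a + 18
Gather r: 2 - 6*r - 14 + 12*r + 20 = 6*r + 8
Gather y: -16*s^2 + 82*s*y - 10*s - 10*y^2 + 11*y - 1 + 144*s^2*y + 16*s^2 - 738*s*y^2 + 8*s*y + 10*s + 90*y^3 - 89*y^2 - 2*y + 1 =90*y^3 + y^2*(-738*s - 99) + y*(144*s^2 + 90*s + 9)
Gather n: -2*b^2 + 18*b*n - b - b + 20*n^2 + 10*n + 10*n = -2*b^2 - 2*b + 20*n^2 + n*(18*b + 20)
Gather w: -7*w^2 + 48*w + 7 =-7*w^2 + 48*w + 7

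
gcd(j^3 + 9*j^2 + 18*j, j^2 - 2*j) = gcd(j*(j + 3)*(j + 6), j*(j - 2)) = j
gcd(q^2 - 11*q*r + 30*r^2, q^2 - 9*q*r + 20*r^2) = q - 5*r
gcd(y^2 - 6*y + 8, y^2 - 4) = y - 2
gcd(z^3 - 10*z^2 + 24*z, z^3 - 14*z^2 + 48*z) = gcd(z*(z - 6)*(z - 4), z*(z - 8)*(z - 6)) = z^2 - 6*z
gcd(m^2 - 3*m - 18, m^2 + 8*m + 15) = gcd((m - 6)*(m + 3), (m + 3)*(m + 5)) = m + 3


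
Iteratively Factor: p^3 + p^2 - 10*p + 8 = (p - 2)*(p^2 + 3*p - 4) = (p - 2)*(p + 4)*(p - 1)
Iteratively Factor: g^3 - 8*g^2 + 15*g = (g - 5)*(g^2 - 3*g) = (g - 5)*(g - 3)*(g)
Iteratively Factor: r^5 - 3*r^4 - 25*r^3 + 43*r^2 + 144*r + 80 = (r + 1)*(r^4 - 4*r^3 - 21*r^2 + 64*r + 80) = (r - 4)*(r + 1)*(r^3 - 21*r - 20) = (r - 4)*(r + 1)^2*(r^2 - r - 20) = (r - 5)*(r - 4)*(r + 1)^2*(r + 4)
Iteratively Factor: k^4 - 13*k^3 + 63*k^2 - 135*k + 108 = (k - 3)*(k^3 - 10*k^2 + 33*k - 36) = (k - 4)*(k - 3)*(k^2 - 6*k + 9) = (k - 4)*(k - 3)^2*(k - 3)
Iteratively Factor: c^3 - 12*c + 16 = (c + 4)*(c^2 - 4*c + 4) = (c - 2)*(c + 4)*(c - 2)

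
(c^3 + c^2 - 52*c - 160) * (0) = 0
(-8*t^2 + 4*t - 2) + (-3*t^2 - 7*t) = -11*t^2 - 3*t - 2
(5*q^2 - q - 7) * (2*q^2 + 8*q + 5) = 10*q^4 + 38*q^3 + 3*q^2 - 61*q - 35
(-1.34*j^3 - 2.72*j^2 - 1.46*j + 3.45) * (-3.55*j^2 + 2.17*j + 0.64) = 4.757*j^5 + 6.7482*j^4 - 1.577*j^3 - 17.1565*j^2 + 6.5521*j + 2.208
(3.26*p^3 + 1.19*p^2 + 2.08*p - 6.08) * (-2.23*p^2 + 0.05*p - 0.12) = -7.2698*p^5 - 2.4907*p^4 - 4.9701*p^3 + 13.5196*p^2 - 0.5536*p + 0.7296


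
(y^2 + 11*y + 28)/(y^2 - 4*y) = (y^2 + 11*y + 28)/(y*(y - 4))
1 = 1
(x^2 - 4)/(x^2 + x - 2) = (x - 2)/(x - 1)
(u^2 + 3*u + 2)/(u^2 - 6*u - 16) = (u + 1)/(u - 8)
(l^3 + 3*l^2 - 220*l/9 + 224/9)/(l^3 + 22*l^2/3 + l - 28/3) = (9*l^2 - 36*l + 32)/(3*(3*l^2 + l - 4))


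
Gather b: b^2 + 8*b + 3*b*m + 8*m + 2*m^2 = b^2 + b*(3*m + 8) + 2*m^2 + 8*m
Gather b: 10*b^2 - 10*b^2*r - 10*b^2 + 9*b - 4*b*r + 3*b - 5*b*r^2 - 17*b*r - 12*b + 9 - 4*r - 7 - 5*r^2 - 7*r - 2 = -10*b^2*r + b*(-5*r^2 - 21*r) - 5*r^2 - 11*r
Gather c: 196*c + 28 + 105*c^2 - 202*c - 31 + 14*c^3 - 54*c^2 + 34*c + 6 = 14*c^3 + 51*c^2 + 28*c + 3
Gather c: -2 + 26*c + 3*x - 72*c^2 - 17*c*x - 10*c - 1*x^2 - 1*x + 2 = -72*c^2 + c*(16 - 17*x) - x^2 + 2*x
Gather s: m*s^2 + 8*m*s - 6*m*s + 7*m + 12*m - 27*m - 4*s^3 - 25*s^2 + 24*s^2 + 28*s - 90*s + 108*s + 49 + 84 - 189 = -8*m - 4*s^3 + s^2*(m - 1) + s*(2*m + 46) - 56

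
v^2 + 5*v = v*(v + 5)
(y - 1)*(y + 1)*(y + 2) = y^3 + 2*y^2 - y - 2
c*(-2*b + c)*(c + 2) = -2*b*c^2 - 4*b*c + c^3 + 2*c^2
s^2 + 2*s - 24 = (s - 4)*(s + 6)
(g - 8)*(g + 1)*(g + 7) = g^3 - 57*g - 56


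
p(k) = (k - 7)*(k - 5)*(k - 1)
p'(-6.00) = 311.00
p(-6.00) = -1001.00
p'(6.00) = -1.00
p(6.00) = -5.00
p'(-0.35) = 56.47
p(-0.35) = -53.09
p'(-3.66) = 182.35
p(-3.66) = -430.19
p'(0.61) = 32.26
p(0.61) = -10.94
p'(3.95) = -8.89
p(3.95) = 9.45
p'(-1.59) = 95.92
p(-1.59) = -146.61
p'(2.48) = 0.97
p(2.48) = 16.86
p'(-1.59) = 95.92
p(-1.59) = -146.61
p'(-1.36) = 87.91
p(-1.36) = -125.48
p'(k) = (k - 7)*(k - 5) + (k - 7)*(k - 1) + (k - 5)*(k - 1)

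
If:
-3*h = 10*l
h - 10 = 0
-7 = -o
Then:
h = 10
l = -3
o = 7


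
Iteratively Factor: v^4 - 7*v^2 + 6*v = (v)*(v^3 - 7*v + 6) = v*(v + 3)*(v^2 - 3*v + 2) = v*(v - 1)*(v + 3)*(v - 2)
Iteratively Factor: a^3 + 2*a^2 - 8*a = (a)*(a^2 + 2*a - 8) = a*(a + 4)*(a - 2)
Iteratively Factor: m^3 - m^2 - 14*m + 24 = (m - 3)*(m^2 + 2*m - 8) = (m - 3)*(m + 4)*(m - 2)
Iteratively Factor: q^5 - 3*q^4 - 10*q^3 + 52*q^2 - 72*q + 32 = (q + 4)*(q^4 - 7*q^3 + 18*q^2 - 20*q + 8) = (q - 2)*(q + 4)*(q^3 - 5*q^2 + 8*q - 4) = (q - 2)^2*(q + 4)*(q^2 - 3*q + 2) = (q - 2)^3*(q + 4)*(q - 1)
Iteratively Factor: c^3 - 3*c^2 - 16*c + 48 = (c - 3)*(c^2 - 16) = (c - 3)*(c + 4)*(c - 4)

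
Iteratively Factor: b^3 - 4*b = (b)*(b^2 - 4) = b*(b - 2)*(b + 2)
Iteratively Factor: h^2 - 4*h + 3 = (h - 1)*(h - 3)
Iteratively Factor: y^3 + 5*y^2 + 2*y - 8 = (y - 1)*(y^2 + 6*y + 8) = (y - 1)*(y + 2)*(y + 4)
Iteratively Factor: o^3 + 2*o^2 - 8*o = (o + 4)*(o^2 - 2*o) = o*(o + 4)*(o - 2)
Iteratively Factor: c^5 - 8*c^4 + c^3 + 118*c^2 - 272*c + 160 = (c - 4)*(c^4 - 4*c^3 - 15*c^2 + 58*c - 40) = (c - 4)*(c - 2)*(c^3 - 2*c^2 - 19*c + 20) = (c - 4)*(c - 2)*(c - 1)*(c^2 - c - 20) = (c - 4)*(c - 2)*(c - 1)*(c + 4)*(c - 5)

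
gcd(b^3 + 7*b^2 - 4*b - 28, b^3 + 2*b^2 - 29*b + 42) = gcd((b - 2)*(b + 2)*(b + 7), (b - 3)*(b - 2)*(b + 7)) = b^2 + 5*b - 14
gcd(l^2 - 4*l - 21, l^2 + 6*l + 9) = l + 3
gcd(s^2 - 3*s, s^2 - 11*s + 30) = 1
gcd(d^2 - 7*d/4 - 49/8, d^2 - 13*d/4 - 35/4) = d + 7/4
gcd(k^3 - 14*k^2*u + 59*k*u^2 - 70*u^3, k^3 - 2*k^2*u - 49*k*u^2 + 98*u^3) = k^2 - 9*k*u + 14*u^2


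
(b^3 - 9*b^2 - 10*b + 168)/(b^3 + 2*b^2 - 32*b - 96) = (b - 7)/(b + 4)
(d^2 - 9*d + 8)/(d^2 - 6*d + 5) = (d - 8)/(d - 5)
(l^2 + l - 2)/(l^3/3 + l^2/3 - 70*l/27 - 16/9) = 27*(l^2 + l - 2)/(9*l^3 + 9*l^2 - 70*l - 48)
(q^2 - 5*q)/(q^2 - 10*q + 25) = q/(q - 5)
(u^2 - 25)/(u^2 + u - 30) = (u + 5)/(u + 6)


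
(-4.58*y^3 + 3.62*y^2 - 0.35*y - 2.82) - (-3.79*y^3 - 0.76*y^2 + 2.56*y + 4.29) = -0.79*y^3 + 4.38*y^2 - 2.91*y - 7.11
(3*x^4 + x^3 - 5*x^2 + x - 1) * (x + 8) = 3*x^5 + 25*x^4 + 3*x^3 - 39*x^2 + 7*x - 8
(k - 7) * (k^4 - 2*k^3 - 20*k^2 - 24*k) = k^5 - 9*k^4 - 6*k^3 + 116*k^2 + 168*k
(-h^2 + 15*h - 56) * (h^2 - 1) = -h^4 + 15*h^3 - 55*h^2 - 15*h + 56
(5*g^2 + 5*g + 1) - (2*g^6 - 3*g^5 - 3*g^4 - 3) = -2*g^6 + 3*g^5 + 3*g^4 + 5*g^2 + 5*g + 4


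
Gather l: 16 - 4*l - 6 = 10 - 4*l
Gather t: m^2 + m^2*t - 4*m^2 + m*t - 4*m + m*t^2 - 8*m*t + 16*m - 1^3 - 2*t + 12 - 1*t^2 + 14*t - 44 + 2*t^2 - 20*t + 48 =-3*m^2 + 12*m + t^2*(m + 1) + t*(m^2 - 7*m - 8) + 15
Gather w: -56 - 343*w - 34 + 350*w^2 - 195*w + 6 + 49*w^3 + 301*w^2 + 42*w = 49*w^3 + 651*w^2 - 496*w - 84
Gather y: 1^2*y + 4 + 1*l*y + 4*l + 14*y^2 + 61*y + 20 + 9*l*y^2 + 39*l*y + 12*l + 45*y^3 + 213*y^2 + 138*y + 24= 16*l + 45*y^3 + y^2*(9*l + 227) + y*(40*l + 200) + 48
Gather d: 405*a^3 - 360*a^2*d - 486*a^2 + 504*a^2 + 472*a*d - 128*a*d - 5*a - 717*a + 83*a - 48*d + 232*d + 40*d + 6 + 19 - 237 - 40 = 405*a^3 + 18*a^2 - 639*a + d*(-360*a^2 + 344*a + 224) - 252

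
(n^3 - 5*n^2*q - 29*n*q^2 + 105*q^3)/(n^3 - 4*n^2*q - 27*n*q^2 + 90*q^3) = (-n + 7*q)/(-n + 6*q)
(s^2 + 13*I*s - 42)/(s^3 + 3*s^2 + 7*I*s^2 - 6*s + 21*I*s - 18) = (s + 7*I)/(s^2 + s*(3 + I) + 3*I)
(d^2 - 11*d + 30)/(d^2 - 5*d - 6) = (d - 5)/(d + 1)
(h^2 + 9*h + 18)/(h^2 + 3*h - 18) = (h + 3)/(h - 3)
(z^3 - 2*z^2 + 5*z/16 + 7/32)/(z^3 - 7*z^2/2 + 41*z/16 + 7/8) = (z - 1/2)/(z - 2)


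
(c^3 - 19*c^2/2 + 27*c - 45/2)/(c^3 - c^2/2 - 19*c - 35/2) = (2*c^2 - 9*c + 9)/(2*c^2 + 9*c + 7)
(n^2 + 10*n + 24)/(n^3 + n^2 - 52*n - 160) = (n + 6)/(n^2 - 3*n - 40)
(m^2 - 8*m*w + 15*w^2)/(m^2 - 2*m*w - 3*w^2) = (m - 5*w)/(m + w)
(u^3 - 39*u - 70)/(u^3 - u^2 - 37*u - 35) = (u + 2)/(u + 1)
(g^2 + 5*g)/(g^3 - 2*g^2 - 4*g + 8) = g*(g + 5)/(g^3 - 2*g^2 - 4*g + 8)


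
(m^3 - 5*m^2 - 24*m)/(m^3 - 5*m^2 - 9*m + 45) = m*(m - 8)/(m^2 - 8*m + 15)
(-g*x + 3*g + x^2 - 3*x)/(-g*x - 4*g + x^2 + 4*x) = (x - 3)/(x + 4)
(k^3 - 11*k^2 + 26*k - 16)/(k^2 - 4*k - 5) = (-k^3 + 11*k^2 - 26*k + 16)/(-k^2 + 4*k + 5)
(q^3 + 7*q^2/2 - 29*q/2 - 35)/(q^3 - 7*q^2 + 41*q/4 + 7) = 2*(q^2 + 7*q + 10)/(2*q^2 - 7*q - 4)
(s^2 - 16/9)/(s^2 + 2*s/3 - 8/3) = (s + 4/3)/(s + 2)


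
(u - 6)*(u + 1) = u^2 - 5*u - 6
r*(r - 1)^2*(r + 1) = r^4 - r^3 - r^2 + r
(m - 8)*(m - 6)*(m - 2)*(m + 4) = m^4 - 12*m^3 + 12*m^2 + 208*m - 384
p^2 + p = p*(p + 1)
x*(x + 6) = x^2 + 6*x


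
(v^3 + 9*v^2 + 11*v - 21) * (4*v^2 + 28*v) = 4*v^5 + 64*v^4 + 296*v^3 + 224*v^2 - 588*v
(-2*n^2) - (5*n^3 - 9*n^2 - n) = -5*n^3 + 7*n^2 + n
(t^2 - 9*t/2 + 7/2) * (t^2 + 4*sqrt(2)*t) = t^4 - 9*t^3/2 + 4*sqrt(2)*t^3 - 18*sqrt(2)*t^2 + 7*t^2/2 + 14*sqrt(2)*t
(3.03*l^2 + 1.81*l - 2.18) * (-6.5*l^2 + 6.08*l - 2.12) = -19.695*l^4 + 6.6574*l^3 + 18.7512*l^2 - 17.0916*l + 4.6216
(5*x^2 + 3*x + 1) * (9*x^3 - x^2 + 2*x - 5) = 45*x^5 + 22*x^4 + 16*x^3 - 20*x^2 - 13*x - 5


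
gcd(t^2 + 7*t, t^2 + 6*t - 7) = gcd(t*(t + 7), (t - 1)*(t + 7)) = t + 7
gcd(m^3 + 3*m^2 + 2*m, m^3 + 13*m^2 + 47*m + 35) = m + 1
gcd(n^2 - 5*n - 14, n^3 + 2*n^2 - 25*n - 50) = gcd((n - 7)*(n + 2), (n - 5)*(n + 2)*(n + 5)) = n + 2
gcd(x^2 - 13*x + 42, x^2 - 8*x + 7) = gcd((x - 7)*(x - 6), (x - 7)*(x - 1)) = x - 7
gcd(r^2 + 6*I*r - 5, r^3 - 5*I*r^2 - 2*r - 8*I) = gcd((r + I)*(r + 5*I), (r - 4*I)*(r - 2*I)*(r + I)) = r + I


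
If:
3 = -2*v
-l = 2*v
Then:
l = 3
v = -3/2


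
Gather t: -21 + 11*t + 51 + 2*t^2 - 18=2*t^2 + 11*t + 12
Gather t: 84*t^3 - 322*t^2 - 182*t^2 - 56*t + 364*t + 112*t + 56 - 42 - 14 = 84*t^3 - 504*t^2 + 420*t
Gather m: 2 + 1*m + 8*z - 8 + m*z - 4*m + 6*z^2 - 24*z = m*(z - 3) + 6*z^2 - 16*z - 6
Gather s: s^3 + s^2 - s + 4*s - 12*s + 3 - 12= s^3 + s^2 - 9*s - 9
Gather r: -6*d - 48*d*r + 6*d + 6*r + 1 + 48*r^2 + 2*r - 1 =48*r^2 + r*(8 - 48*d)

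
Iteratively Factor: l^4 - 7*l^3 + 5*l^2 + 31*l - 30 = (l - 1)*(l^3 - 6*l^2 - l + 30) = (l - 1)*(l + 2)*(l^2 - 8*l + 15) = (l - 5)*(l - 1)*(l + 2)*(l - 3)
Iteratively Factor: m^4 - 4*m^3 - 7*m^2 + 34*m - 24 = (m - 2)*(m^3 - 2*m^2 - 11*m + 12) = (m - 2)*(m - 1)*(m^2 - m - 12) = (m - 2)*(m - 1)*(m + 3)*(m - 4)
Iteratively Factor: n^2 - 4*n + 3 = (n - 3)*(n - 1)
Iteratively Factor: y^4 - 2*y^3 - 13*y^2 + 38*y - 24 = (y + 4)*(y^3 - 6*y^2 + 11*y - 6) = (y - 2)*(y + 4)*(y^2 - 4*y + 3) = (y - 3)*(y - 2)*(y + 4)*(y - 1)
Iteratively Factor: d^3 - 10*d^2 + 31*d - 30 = (d - 3)*(d^2 - 7*d + 10) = (d - 3)*(d - 2)*(d - 5)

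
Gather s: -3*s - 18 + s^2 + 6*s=s^2 + 3*s - 18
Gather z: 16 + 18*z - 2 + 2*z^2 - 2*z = 2*z^2 + 16*z + 14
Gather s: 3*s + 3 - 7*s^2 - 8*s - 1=-7*s^2 - 5*s + 2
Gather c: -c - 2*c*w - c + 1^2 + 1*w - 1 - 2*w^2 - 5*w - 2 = c*(-2*w - 2) - 2*w^2 - 4*w - 2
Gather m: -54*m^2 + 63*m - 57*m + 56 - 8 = -54*m^2 + 6*m + 48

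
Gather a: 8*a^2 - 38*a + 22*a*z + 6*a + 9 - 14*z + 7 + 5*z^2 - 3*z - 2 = 8*a^2 + a*(22*z - 32) + 5*z^2 - 17*z + 14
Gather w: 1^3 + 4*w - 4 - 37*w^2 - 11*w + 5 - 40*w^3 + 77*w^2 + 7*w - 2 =-40*w^3 + 40*w^2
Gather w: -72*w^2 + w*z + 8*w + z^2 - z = -72*w^2 + w*(z + 8) + z^2 - z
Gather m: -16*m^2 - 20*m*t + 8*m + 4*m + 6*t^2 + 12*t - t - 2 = -16*m^2 + m*(12 - 20*t) + 6*t^2 + 11*t - 2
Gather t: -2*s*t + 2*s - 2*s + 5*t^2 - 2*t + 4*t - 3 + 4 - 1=5*t^2 + t*(2 - 2*s)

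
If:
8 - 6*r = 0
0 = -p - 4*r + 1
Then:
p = -13/3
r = 4/3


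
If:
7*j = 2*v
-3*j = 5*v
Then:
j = 0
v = 0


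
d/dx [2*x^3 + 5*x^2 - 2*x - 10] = 6*x^2 + 10*x - 2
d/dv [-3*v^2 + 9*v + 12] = 9 - 6*v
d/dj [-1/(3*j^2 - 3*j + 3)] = (2*j - 1)/(3*(j^2 - j + 1)^2)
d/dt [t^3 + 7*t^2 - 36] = t*(3*t + 14)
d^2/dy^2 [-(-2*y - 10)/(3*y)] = 20/(3*y^3)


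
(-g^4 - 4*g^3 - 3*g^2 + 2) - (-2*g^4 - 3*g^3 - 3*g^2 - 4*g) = g^4 - g^3 + 4*g + 2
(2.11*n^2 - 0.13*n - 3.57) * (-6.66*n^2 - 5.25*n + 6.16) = -14.0526*n^4 - 10.2117*n^3 + 37.4563*n^2 + 17.9417*n - 21.9912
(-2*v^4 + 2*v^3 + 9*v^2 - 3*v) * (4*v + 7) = -8*v^5 - 6*v^4 + 50*v^3 + 51*v^2 - 21*v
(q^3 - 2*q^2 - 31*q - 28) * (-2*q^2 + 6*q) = -2*q^5 + 10*q^4 + 50*q^3 - 130*q^2 - 168*q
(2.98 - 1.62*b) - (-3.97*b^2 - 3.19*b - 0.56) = 3.97*b^2 + 1.57*b + 3.54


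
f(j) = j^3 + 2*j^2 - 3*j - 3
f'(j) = 3*j^2 + 4*j - 3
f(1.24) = -1.74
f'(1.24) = 6.57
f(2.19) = 10.53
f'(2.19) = 20.15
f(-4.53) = -41.33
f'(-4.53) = 40.44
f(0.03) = -3.09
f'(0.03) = -2.88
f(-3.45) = -9.91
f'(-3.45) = 18.91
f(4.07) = 85.34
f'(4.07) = 62.97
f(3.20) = 40.65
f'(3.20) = 40.52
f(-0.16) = -2.47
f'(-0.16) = -3.56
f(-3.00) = -3.00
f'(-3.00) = 12.00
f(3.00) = 33.00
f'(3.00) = 36.00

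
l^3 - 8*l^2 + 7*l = l*(l - 7)*(l - 1)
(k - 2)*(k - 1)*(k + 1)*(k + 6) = k^4 + 4*k^3 - 13*k^2 - 4*k + 12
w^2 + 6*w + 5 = (w + 1)*(w + 5)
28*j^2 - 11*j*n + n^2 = (-7*j + n)*(-4*j + n)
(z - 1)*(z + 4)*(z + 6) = z^3 + 9*z^2 + 14*z - 24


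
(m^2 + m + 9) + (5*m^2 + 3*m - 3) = 6*m^2 + 4*m + 6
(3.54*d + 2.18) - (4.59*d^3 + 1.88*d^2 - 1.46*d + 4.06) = -4.59*d^3 - 1.88*d^2 + 5.0*d - 1.88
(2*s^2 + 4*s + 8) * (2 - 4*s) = -8*s^3 - 12*s^2 - 24*s + 16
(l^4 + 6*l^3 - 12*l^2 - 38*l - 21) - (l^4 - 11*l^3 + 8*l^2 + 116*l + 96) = 17*l^3 - 20*l^2 - 154*l - 117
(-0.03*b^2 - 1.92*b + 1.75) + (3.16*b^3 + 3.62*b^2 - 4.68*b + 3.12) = 3.16*b^3 + 3.59*b^2 - 6.6*b + 4.87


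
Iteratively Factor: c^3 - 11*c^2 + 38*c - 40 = (c - 5)*(c^2 - 6*c + 8) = (c - 5)*(c - 4)*(c - 2)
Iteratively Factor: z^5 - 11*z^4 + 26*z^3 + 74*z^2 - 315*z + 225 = (z - 5)*(z^4 - 6*z^3 - 4*z^2 + 54*z - 45) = (z - 5)*(z + 3)*(z^3 - 9*z^2 + 23*z - 15) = (z - 5)^2*(z + 3)*(z^2 - 4*z + 3) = (z - 5)^2*(z - 1)*(z + 3)*(z - 3)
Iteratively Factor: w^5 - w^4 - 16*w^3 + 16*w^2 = (w - 1)*(w^4 - 16*w^2) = (w - 4)*(w - 1)*(w^3 + 4*w^2) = (w - 4)*(w - 1)*(w + 4)*(w^2) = w*(w - 4)*(w - 1)*(w + 4)*(w)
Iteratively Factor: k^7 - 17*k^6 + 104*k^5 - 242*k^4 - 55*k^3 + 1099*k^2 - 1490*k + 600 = (k - 3)*(k^6 - 14*k^5 + 62*k^4 - 56*k^3 - 223*k^2 + 430*k - 200) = (k - 5)*(k - 3)*(k^5 - 9*k^4 + 17*k^3 + 29*k^2 - 78*k + 40) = (k - 5)^2*(k - 3)*(k^4 - 4*k^3 - 3*k^2 + 14*k - 8) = (k - 5)^2*(k - 3)*(k - 1)*(k^3 - 3*k^2 - 6*k + 8) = (k - 5)^2*(k - 3)*(k - 1)^2*(k^2 - 2*k - 8) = (k - 5)^2*(k - 4)*(k - 3)*(k - 1)^2*(k + 2)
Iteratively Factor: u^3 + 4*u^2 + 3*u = (u + 1)*(u^2 + 3*u) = (u + 1)*(u + 3)*(u)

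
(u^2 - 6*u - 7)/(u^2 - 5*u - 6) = (u - 7)/(u - 6)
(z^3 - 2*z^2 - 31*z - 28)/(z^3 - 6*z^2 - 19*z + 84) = (z + 1)/(z - 3)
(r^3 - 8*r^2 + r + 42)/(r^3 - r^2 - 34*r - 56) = (r - 3)/(r + 4)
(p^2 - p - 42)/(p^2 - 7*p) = (p + 6)/p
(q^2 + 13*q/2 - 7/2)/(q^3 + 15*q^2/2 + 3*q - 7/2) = 1/(q + 1)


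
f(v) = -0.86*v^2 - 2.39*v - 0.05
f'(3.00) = -7.55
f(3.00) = -14.96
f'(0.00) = -2.39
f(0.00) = -0.05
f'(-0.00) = -2.39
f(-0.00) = -0.05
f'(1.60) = -5.14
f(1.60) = -6.08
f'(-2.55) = 2.00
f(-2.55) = 0.45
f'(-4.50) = 5.35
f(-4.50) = -6.71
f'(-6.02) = 7.96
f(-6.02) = -16.83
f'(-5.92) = 7.79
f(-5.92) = -16.04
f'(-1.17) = -0.38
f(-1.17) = 1.57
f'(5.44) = -11.75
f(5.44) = -38.50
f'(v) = -1.72*v - 2.39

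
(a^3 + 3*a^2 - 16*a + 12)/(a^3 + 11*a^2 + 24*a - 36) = (a - 2)/(a + 6)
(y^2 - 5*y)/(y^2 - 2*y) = (y - 5)/(y - 2)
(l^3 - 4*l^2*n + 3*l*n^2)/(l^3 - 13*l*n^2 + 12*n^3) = l/(l + 4*n)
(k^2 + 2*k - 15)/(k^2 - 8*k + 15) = (k + 5)/(k - 5)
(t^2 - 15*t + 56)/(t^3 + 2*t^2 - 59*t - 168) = (t - 7)/(t^2 + 10*t + 21)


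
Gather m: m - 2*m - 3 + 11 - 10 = -m - 2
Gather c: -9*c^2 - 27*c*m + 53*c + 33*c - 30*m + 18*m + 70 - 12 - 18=-9*c^2 + c*(86 - 27*m) - 12*m + 40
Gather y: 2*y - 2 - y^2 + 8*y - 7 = -y^2 + 10*y - 9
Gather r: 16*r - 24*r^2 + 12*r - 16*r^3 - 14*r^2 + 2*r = -16*r^3 - 38*r^2 + 30*r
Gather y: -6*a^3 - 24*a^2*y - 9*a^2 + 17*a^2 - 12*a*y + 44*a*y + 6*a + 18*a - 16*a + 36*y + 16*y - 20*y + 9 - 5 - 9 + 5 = -6*a^3 + 8*a^2 + 8*a + y*(-24*a^2 + 32*a + 32)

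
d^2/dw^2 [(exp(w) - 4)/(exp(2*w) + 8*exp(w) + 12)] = (exp(4*w) - 24*exp(3*w) - 168*exp(2*w) - 160*exp(w) + 528)*exp(w)/(exp(6*w) + 24*exp(5*w) + 228*exp(4*w) + 1088*exp(3*w) + 2736*exp(2*w) + 3456*exp(w) + 1728)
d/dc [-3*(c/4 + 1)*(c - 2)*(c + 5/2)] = -9*c^2/4 - 27*c/4 + 9/4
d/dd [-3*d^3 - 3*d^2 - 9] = 3*d*(-3*d - 2)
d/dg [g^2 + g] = 2*g + 1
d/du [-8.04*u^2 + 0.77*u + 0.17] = 0.77 - 16.08*u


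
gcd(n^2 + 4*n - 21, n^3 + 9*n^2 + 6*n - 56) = n + 7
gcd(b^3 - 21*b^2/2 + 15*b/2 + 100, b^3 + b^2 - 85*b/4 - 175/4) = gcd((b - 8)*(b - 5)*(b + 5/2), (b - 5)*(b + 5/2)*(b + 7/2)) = b^2 - 5*b/2 - 25/2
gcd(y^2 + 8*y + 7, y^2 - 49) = y + 7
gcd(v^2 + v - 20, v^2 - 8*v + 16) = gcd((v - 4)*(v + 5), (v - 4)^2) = v - 4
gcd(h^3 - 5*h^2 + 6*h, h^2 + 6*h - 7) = 1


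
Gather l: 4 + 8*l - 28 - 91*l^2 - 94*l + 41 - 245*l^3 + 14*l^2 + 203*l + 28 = -245*l^3 - 77*l^2 + 117*l + 45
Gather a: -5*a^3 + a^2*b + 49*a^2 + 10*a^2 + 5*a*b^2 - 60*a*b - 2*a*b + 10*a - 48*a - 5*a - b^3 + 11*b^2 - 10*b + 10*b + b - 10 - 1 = -5*a^3 + a^2*(b + 59) + a*(5*b^2 - 62*b - 43) - b^3 + 11*b^2 + b - 11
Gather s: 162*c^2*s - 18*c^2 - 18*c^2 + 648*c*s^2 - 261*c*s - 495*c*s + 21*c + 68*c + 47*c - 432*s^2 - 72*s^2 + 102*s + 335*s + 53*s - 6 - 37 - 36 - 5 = -36*c^2 + 136*c + s^2*(648*c - 504) + s*(162*c^2 - 756*c + 490) - 84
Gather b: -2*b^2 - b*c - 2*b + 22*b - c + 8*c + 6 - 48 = -2*b^2 + b*(20 - c) + 7*c - 42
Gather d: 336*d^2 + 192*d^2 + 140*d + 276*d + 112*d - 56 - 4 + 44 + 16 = 528*d^2 + 528*d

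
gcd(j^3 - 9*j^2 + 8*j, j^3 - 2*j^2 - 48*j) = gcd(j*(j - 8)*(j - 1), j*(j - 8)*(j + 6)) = j^2 - 8*j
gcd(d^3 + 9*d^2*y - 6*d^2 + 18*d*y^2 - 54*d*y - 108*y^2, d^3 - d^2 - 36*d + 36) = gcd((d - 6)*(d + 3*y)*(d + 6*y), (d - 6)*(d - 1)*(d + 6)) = d - 6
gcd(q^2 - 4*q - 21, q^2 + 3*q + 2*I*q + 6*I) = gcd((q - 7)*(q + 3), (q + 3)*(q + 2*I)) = q + 3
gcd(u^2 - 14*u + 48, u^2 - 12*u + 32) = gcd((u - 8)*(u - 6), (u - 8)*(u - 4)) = u - 8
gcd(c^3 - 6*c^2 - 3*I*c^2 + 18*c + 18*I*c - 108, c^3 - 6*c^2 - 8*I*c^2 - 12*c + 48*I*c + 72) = c^2 + c*(-6 - 6*I) + 36*I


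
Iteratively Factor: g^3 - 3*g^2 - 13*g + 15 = (g - 1)*(g^2 - 2*g - 15) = (g - 1)*(g + 3)*(g - 5)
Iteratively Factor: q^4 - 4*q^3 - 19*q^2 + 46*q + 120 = (q - 4)*(q^3 - 19*q - 30) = (q - 4)*(q + 3)*(q^2 - 3*q - 10) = (q - 4)*(q + 2)*(q + 3)*(q - 5)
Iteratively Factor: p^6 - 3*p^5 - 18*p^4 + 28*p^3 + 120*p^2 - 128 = (p + 2)*(p^5 - 5*p^4 - 8*p^3 + 44*p^2 + 32*p - 64) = (p - 4)*(p + 2)*(p^4 - p^3 - 12*p^2 - 4*p + 16) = (p - 4)^2*(p + 2)*(p^3 + 3*p^2 - 4) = (p - 4)^2*(p - 1)*(p + 2)*(p^2 + 4*p + 4) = (p - 4)^2*(p - 1)*(p + 2)^2*(p + 2)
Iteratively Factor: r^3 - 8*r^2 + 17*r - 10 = (r - 1)*(r^2 - 7*r + 10) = (r - 5)*(r - 1)*(r - 2)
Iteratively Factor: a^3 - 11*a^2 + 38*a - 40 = (a - 5)*(a^2 - 6*a + 8) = (a - 5)*(a - 4)*(a - 2)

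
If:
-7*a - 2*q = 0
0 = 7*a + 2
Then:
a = -2/7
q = 1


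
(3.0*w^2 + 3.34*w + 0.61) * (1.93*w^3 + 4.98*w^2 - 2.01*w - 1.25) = 5.79*w^5 + 21.3862*w^4 + 11.7805*w^3 - 7.4256*w^2 - 5.4011*w - 0.7625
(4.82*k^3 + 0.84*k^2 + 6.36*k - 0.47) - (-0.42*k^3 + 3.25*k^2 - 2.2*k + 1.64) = 5.24*k^3 - 2.41*k^2 + 8.56*k - 2.11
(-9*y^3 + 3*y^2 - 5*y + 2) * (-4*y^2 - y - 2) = 36*y^5 - 3*y^4 + 35*y^3 - 9*y^2 + 8*y - 4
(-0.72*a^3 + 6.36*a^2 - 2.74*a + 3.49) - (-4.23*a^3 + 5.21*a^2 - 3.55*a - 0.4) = 3.51*a^3 + 1.15*a^2 + 0.81*a + 3.89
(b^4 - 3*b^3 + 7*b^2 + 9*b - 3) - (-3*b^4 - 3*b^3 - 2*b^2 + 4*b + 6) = 4*b^4 + 9*b^2 + 5*b - 9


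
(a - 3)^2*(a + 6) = a^3 - 27*a + 54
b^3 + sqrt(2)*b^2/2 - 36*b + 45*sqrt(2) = (b - 3*sqrt(2))*(b - 3*sqrt(2)/2)*(b + 5*sqrt(2))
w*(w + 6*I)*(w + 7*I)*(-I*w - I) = -I*w^4 + 13*w^3 - I*w^3 + 13*w^2 + 42*I*w^2 + 42*I*w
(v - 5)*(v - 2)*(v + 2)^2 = v^4 - 3*v^3 - 14*v^2 + 12*v + 40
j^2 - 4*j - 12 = (j - 6)*(j + 2)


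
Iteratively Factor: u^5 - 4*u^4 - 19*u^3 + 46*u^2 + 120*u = (u - 4)*(u^4 - 19*u^2 - 30*u) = (u - 4)*(u + 3)*(u^3 - 3*u^2 - 10*u) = (u - 4)*(u + 2)*(u + 3)*(u^2 - 5*u) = u*(u - 4)*(u + 2)*(u + 3)*(u - 5)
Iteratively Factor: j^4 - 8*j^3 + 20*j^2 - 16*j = (j - 4)*(j^3 - 4*j^2 + 4*j) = j*(j - 4)*(j^2 - 4*j + 4) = j*(j - 4)*(j - 2)*(j - 2)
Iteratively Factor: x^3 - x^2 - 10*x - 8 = (x + 1)*(x^2 - 2*x - 8) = (x - 4)*(x + 1)*(x + 2)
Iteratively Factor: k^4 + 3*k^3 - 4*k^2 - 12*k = (k)*(k^3 + 3*k^2 - 4*k - 12) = k*(k + 2)*(k^2 + k - 6) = k*(k + 2)*(k + 3)*(k - 2)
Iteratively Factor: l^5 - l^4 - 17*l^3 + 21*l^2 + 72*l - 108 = (l - 2)*(l^4 + l^3 - 15*l^2 - 9*l + 54) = (l - 2)*(l + 3)*(l^3 - 2*l^2 - 9*l + 18) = (l - 2)*(l + 3)^2*(l^2 - 5*l + 6) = (l - 3)*(l - 2)*(l + 3)^2*(l - 2)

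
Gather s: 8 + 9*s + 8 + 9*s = 18*s + 16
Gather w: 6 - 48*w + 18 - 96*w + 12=36 - 144*w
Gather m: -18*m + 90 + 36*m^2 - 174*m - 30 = 36*m^2 - 192*m + 60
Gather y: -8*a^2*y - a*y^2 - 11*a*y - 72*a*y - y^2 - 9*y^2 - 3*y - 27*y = y^2*(-a - 10) + y*(-8*a^2 - 83*a - 30)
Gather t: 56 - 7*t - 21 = 35 - 7*t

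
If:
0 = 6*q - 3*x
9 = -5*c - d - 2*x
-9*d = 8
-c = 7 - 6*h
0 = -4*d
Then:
No Solution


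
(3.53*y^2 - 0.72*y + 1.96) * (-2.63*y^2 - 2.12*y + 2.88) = -9.2839*y^4 - 5.59*y^3 + 6.538*y^2 - 6.2288*y + 5.6448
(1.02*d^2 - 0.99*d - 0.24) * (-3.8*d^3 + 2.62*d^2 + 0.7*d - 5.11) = -3.876*d^5 + 6.4344*d^4 - 0.9678*d^3 - 6.534*d^2 + 4.8909*d + 1.2264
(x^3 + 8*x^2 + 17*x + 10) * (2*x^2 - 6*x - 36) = 2*x^5 + 10*x^4 - 50*x^3 - 370*x^2 - 672*x - 360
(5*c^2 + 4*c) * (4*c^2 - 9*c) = 20*c^4 - 29*c^3 - 36*c^2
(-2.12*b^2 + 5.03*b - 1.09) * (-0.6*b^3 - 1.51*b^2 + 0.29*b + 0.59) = 1.272*b^5 + 0.1832*b^4 - 7.5561*b^3 + 1.8538*b^2 + 2.6516*b - 0.6431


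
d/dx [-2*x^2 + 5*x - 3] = 5 - 4*x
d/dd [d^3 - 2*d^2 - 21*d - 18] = 3*d^2 - 4*d - 21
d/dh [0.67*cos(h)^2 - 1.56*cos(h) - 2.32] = (1.56 - 1.34*cos(h))*sin(h)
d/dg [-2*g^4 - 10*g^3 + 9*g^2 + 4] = 2*g*(-4*g^2 - 15*g + 9)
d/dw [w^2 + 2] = 2*w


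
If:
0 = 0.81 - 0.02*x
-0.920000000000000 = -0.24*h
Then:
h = 3.83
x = 40.50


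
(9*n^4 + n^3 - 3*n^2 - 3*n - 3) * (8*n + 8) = 72*n^5 + 80*n^4 - 16*n^3 - 48*n^2 - 48*n - 24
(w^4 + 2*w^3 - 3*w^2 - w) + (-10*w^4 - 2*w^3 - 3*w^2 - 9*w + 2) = -9*w^4 - 6*w^2 - 10*w + 2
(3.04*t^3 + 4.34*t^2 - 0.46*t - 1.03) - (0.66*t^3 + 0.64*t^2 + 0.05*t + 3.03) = 2.38*t^3 + 3.7*t^2 - 0.51*t - 4.06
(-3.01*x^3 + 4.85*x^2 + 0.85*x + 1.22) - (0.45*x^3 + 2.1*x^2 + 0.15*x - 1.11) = -3.46*x^3 + 2.75*x^2 + 0.7*x + 2.33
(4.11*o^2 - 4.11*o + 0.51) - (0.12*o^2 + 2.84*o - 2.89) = 3.99*o^2 - 6.95*o + 3.4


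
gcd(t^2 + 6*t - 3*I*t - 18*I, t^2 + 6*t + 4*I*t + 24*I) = t + 6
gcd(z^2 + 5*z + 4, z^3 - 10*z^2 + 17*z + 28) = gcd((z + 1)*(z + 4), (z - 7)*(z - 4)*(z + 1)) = z + 1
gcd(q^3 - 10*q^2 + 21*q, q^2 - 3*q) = q^2 - 3*q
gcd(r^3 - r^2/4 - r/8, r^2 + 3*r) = r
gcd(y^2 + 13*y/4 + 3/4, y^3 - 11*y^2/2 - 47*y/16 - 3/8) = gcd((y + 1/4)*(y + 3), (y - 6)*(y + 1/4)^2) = y + 1/4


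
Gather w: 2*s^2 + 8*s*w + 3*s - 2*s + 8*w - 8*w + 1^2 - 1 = 2*s^2 + 8*s*w + s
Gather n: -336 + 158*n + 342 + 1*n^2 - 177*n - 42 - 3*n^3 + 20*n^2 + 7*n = -3*n^3 + 21*n^2 - 12*n - 36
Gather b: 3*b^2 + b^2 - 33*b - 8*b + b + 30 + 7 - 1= 4*b^2 - 40*b + 36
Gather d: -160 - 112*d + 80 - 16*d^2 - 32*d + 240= -16*d^2 - 144*d + 160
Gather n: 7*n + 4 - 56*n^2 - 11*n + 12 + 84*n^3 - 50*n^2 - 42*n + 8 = 84*n^3 - 106*n^2 - 46*n + 24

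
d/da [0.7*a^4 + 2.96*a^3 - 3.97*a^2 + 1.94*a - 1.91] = 2.8*a^3 + 8.88*a^2 - 7.94*a + 1.94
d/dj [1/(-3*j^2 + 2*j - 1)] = 2*(3*j - 1)/(3*j^2 - 2*j + 1)^2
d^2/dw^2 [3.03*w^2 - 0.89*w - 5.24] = 6.06000000000000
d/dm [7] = 0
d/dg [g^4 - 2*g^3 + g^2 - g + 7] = 4*g^3 - 6*g^2 + 2*g - 1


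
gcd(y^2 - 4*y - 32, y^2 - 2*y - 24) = y + 4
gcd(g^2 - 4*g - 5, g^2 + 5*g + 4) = g + 1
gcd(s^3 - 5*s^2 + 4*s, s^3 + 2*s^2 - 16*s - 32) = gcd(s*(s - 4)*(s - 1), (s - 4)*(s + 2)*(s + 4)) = s - 4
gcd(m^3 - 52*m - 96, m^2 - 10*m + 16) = m - 8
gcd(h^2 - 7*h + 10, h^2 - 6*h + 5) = h - 5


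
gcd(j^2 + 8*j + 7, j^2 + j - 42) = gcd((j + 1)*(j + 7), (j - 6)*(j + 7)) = j + 7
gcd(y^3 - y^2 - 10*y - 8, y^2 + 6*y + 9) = 1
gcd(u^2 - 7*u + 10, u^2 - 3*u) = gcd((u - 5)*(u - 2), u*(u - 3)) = 1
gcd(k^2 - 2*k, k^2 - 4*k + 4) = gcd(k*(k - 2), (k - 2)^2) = k - 2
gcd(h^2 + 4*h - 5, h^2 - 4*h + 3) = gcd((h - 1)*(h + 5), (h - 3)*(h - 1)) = h - 1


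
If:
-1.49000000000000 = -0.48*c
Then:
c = 3.10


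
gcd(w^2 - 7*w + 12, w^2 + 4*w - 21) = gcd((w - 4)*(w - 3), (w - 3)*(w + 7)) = w - 3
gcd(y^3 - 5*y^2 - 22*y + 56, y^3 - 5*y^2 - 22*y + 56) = y^3 - 5*y^2 - 22*y + 56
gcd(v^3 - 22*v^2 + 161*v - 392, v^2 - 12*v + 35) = v - 7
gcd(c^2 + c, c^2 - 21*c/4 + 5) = 1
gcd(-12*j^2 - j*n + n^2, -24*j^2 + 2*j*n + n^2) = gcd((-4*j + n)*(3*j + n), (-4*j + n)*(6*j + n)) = 4*j - n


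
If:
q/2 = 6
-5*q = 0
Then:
No Solution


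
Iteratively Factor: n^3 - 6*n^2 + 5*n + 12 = (n - 4)*(n^2 - 2*n - 3) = (n - 4)*(n - 3)*(n + 1)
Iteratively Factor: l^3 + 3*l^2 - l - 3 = (l + 3)*(l^2 - 1) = (l - 1)*(l + 3)*(l + 1)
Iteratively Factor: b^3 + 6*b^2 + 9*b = (b + 3)*(b^2 + 3*b) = (b + 3)^2*(b)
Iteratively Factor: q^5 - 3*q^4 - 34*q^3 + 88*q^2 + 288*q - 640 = (q - 4)*(q^4 + q^3 - 30*q^2 - 32*q + 160) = (q - 4)*(q + 4)*(q^3 - 3*q^2 - 18*q + 40) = (q - 5)*(q - 4)*(q + 4)*(q^2 + 2*q - 8) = (q - 5)*(q - 4)*(q + 4)^2*(q - 2)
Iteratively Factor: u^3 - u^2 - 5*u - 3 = (u + 1)*(u^2 - 2*u - 3) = (u - 3)*(u + 1)*(u + 1)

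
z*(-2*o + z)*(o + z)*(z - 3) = -2*o^2*z^2 + 6*o^2*z - o*z^3 + 3*o*z^2 + z^4 - 3*z^3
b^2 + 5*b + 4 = (b + 1)*(b + 4)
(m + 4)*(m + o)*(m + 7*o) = m^3 + 8*m^2*o + 4*m^2 + 7*m*o^2 + 32*m*o + 28*o^2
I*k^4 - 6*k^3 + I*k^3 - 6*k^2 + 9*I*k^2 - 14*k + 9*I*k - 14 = (k - 2*I)*(k + I)*(k + 7*I)*(I*k + I)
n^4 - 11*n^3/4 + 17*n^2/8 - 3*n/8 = n*(n - 3/2)*(n - 1)*(n - 1/4)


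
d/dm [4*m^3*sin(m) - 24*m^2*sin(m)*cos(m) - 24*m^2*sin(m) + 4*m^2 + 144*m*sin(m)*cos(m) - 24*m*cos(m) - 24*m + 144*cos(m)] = 4*m^3*cos(m) + 12*m^2*sin(m) - 24*m^2*cos(m) - 24*m^2*cos(2*m) - 24*m*sin(m) - 24*m*sin(2*m) + 144*m*cos(2*m) + 8*m - 144*sin(m) + 72*sin(2*m) - 24*cos(m) - 24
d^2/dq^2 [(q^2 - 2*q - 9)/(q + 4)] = 30/(q^3 + 12*q^2 + 48*q + 64)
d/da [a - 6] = 1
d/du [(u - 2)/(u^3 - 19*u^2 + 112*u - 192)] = (-2*u^2 + 9*u - 4)/(u^5 - 30*u^4 + 345*u^3 - 1880*u^2 + 4800*u - 4608)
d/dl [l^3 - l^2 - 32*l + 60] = 3*l^2 - 2*l - 32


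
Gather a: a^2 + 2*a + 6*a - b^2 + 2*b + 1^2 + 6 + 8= a^2 + 8*a - b^2 + 2*b + 15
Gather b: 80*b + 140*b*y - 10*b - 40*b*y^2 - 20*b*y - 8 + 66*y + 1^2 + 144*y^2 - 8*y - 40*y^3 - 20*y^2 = b*(-40*y^2 + 120*y + 70) - 40*y^3 + 124*y^2 + 58*y - 7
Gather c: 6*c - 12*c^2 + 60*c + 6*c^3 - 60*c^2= 6*c^3 - 72*c^2 + 66*c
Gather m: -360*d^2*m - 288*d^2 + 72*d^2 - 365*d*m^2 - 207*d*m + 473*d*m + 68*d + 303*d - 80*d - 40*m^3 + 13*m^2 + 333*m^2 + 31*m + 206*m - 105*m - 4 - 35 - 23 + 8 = -216*d^2 + 291*d - 40*m^3 + m^2*(346 - 365*d) + m*(-360*d^2 + 266*d + 132) - 54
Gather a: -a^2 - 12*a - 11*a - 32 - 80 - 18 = -a^2 - 23*a - 130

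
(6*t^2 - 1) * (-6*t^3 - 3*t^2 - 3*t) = -36*t^5 - 18*t^4 - 12*t^3 + 3*t^2 + 3*t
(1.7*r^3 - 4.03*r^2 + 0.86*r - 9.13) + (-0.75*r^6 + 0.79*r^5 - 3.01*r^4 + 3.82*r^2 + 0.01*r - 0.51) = -0.75*r^6 + 0.79*r^5 - 3.01*r^4 + 1.7*r^3 - 0.21*r^2 + 0.87*r - 9.64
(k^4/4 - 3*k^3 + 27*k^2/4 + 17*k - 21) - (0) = k^4/4 - 3*k^3 + 27*k^2/4 + 17*k - 21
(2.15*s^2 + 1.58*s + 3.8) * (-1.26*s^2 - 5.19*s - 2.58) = -2.709*s^4 - 13.1493*s^3 - 18.5352*s^2 - 23.7984*s - 9.804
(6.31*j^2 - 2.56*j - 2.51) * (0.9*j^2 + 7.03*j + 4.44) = 5.679*j^4 + 42.0553*j^3 + 7.7606*j^2 - 29.0117*j - 11.1444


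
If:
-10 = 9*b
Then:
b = -10/9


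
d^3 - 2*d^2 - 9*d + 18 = (d - 3)*(d - 2)*(d + 3)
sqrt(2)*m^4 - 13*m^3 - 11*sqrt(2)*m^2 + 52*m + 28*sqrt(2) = (m - 2)*(m + 2)*(m - 7*sqrt(2))*(sqrt(2)*m + 1)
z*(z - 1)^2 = z^3 - 2*z^2 + z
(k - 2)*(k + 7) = k^2 + 5*k - 14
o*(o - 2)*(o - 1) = o^3 - 3*o^2 + 2*o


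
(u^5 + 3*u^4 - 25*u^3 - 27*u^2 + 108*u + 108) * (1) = u^5 + 3*u^4 - 25*u^3 - 27*u^2 + 108*u + 108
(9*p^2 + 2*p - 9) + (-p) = 9*p^2 + p - 9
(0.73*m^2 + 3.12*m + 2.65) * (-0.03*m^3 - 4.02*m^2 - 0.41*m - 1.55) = -0.0219*m^5 - 3.0282*m^4 - 12.9212*m^3 - 13.0637*m^2 - 5.9225*m - 4.1075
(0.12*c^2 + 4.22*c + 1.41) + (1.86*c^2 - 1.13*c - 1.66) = 1.98*c^2 + 3.09*c - 0.25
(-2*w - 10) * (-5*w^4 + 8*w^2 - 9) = 10*w^5 + 50*w^4 - 16*w^3 - 80*w^2 + 18*w + 90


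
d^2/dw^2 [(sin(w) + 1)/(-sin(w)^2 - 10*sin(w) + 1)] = (sin(w)^5 - 6*sin(w)^4 + 34*sin(w)^3 + 108*sin(w)^2 - 55*sin(w) - 222)/(10*sin(w) - cos(w)^2)^3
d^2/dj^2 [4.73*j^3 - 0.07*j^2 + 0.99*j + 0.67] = 28.38*j - 0.14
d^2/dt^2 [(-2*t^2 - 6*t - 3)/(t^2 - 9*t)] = 6*(-8*t^3 - 3*t^2 + 27*t - 81)/(t^3*(t^3 - 27*t^2 + 243*t - 729))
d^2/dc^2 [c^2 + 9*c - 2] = 2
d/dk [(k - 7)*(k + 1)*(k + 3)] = 3*k^2 - 6*k - 25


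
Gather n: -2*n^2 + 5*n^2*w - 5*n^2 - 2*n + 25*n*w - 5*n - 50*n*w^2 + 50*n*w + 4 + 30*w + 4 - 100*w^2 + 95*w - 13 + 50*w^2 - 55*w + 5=n^2*(5*w - 7) + n*(-50*w^2 + 75*w - 7) - 50*w^2 + 70*w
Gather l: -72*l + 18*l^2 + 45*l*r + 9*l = 18*l^2 + l*(45*r - 63)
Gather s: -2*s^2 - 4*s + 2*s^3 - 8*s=2*s^3 - 2*s^2 - 12*s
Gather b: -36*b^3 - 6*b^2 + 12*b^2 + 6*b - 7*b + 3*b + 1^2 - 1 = -36*b^3 + 6*b^2 + 2*b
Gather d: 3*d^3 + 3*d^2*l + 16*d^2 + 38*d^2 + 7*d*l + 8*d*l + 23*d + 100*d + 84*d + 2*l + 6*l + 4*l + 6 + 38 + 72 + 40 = 3*d^3 + d^2*(3*l + 54) + d*(15*l + 207) + 12*l + 156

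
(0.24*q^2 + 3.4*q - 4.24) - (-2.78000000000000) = 0.24*q^2 + 3.4*q - 1.46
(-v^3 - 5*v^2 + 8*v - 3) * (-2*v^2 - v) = 2*v^5 + 11*v^4 - 11*v^3 - 2*v^2 + 3*v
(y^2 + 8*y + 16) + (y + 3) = y^2 + 9*y + 19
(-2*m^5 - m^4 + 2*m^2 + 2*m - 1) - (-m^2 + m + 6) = -2*m^5 - m^4 + 3*m^2 + m - 7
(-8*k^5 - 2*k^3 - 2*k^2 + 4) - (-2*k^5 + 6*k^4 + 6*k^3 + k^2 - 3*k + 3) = -6*k^5 - 6*k^4 - 8*k^3 - 3*k^2 + 3*k + 1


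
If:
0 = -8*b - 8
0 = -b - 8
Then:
No Solution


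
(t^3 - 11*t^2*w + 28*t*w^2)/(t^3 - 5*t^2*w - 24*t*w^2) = (-t^2 + 11*t*w - 28*w^2)/(-t^2 + 5*t*w + 24*w^2)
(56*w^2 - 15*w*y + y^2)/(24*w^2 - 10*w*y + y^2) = (56*w^2 - 15*w*y + y^2)/(24*w^2 - 10*w*y + y^2)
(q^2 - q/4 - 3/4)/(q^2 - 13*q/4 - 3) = (q - 1)/(q - 4)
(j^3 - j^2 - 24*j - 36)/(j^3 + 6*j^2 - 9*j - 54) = (j^2 - 4*j - 12)/(j^2 + 3*j - 18)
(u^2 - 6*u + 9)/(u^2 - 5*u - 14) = (-u^2 + 6*u - 9)/(-u^2 + 5*u + 14)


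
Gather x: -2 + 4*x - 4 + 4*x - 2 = 8*x - 8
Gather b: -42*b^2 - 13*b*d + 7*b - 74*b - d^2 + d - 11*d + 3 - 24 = -42*b^2 + b*(-13*d - 67) - d^2 - 10*d - 21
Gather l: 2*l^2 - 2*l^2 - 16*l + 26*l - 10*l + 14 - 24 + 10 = 0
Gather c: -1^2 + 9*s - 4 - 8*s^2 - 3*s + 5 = -8*s^2 + 6*s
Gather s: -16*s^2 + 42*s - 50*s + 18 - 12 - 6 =-16*s^2 - 8*s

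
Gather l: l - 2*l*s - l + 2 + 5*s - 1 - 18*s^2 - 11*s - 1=-2*l*s - 18*s^2 - 6*s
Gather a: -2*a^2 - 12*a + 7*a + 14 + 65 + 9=-2*a^2 - 5*a + 88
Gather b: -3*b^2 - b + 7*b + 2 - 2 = -3*b^2 + 6*b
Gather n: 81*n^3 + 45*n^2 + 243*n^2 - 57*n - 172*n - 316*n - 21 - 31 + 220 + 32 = 81*n^3 + 288*n^2 - 545*n + 200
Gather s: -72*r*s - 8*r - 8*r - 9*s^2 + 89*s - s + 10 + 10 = -16*r - 9*s^2 + s*(88 - 72*r) + 20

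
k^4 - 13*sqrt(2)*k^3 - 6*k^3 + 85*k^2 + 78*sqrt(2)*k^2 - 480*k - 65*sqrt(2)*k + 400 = (k - 5)*(k - 1)*(k - 8*sqrt(2))*(k - 5*sqrt(2))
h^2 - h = h*(h - 1)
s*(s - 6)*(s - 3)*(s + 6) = s^4 - 3*s^3 - 36*s^2 + 108*s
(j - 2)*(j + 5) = j^2 + 3*j - 10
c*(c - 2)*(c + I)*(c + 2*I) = c^4 - 2*c^3 + 3*I*c^3 - 2*c^2 - 6*I*c^2 + 4*c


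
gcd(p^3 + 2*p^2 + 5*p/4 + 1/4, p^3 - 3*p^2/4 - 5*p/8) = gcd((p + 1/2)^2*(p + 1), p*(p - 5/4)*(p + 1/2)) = p + 1/2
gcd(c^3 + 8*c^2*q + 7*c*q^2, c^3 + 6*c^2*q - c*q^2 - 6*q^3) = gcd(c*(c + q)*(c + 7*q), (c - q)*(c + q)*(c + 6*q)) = c + q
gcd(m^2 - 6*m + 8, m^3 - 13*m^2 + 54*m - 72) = m - 4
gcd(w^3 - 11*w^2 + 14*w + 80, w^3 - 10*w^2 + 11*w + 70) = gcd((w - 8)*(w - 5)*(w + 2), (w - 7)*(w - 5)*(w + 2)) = w^2 - 3*w - 10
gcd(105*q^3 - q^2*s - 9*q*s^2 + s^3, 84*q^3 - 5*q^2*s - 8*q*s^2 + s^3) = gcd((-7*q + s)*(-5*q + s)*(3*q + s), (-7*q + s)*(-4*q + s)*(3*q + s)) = 21*q^2 + 4*q*s - s^2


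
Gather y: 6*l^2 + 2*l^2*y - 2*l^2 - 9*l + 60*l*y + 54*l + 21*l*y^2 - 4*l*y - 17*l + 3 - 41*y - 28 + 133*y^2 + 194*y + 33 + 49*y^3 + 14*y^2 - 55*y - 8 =4*l^2 + 28*l + 49*y^3 + y^2*(21*l + 147) + y*(2*l^2 + 56*l + 98)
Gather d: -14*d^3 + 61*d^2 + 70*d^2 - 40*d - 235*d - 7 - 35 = -14*d^3 + 131*d^2 - 275*d - 42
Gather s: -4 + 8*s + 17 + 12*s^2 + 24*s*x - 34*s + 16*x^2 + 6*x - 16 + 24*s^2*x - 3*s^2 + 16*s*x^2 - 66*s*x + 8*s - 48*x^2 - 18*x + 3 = s^2*(24*x + 9) + s*(16*x^2 - 42*x - 18) - 32*x^2 - 12*x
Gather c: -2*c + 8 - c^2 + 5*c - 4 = -c^2 + 3*c + 4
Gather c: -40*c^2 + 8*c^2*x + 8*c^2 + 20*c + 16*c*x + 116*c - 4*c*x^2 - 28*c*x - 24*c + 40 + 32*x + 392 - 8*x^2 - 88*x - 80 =c^2*(8*x - 32) + c*(-4*x^2 - 12*x + 112) - 8*x^2 - 56*x + 352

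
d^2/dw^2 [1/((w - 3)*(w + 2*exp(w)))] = 2*(-(w - 3)^2*(w + 2*exp(w))*exp(w) + (w - 3)^2*(2*exp(w) + 1)^2 + (w - 3)*(w + 2*exp(w))*(2*exp(w) + 1) + (w + 2*exp(w))^2)/((w - 3)^3*(w + 2*exp(w))^3)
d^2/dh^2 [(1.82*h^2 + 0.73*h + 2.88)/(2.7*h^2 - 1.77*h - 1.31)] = (28.03896*h^3 + 164.59524*h^2 - 67.08906*h + 41.279926)/(19.683*h^6 - 38.7099*h^5 - 3.27321*h^4 + 32.017707*h^3 + 1.588113*h^2 - 9.112491*h - 2.248091)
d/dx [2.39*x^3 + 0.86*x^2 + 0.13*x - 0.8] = 7.17*x^2 + 1.72*x + 0.13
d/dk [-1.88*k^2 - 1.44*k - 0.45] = -3.76*k - 1.44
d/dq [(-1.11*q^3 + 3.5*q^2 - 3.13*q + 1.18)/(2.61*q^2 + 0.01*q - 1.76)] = (-2.8971*q^4 - 0.0222000000000016*q^3 + 14.0651*q^2 - 18.4796*q + 5.497)/(6.8121*q^4 + 0.0522*q^3 - 9.1871*q^2 - 0.0352*q + 3.0976)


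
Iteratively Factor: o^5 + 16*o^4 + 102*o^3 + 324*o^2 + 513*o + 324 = (o + 3)*(o^4 + 13*o^3 + 63*o^2 + 135*o + 108) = (o + 3)*(o + 4)*(o^3 + 9*o^2 + 27*o + 27) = (o + 3)^2*(o + 4)*(o^2 + 6*o + 9) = (o + 3)^3*(o + 4)*(o + 3)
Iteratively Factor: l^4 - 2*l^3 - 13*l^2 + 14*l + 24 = (l - 2)*(l^3 - 13*l - 12) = (l - 4)*(l - 2)*(l^2 + 4*l + 3) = (l - 4)*(l - 2)*(l + 1)*(l + 3)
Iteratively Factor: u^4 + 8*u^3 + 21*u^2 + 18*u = (u)*(u^3 + 8*u^2 + 21*u + 18) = u*(u + 3)*(u^2 + 5*u + 6) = u*(u + 2)*(u + 3)*(u + 3)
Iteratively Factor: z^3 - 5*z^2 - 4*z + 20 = (z - 2)*(z^2 - 3*z - 10) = (z - 2)*(z + 2)*(z - 5)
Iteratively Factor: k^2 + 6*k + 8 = (k + 4)*(k + 2)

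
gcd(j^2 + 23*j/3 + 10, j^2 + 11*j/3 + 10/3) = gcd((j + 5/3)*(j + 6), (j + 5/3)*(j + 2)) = j + 5/3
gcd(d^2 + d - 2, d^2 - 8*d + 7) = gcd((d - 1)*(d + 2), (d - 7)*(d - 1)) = d - 1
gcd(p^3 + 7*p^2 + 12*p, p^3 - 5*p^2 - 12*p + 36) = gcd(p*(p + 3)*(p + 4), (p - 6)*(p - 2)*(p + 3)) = p + 3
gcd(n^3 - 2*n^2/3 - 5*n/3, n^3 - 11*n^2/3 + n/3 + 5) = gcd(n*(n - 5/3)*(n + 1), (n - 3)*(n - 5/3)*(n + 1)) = n^2 - 2*n/3 - 5/3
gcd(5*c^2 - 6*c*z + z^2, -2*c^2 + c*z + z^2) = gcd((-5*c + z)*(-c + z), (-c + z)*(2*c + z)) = -c + z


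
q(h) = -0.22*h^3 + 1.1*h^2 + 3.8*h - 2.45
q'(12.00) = -64.84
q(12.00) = -178.61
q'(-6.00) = -33.16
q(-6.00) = 61.87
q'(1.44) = 5.60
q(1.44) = 4.65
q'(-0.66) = 2.06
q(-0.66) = -4.42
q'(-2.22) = -4.34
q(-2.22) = -3.06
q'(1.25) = 5.52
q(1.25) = 3.59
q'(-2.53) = -5.99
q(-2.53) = -1.46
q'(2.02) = 5.55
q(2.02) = 7.90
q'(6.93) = -12.65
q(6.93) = 3.49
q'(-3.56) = -12.40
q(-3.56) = 7.89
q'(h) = -0.66*h^2 + 2.2*h + 3.8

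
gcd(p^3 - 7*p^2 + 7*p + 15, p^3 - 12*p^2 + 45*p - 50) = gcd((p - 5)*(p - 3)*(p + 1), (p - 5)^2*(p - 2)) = p - 5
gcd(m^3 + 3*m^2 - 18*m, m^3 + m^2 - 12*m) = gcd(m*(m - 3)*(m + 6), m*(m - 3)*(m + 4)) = m^2 - 3*m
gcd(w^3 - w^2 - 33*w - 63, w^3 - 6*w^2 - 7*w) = w - 7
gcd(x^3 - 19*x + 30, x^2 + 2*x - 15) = x^2 + 2*x - 15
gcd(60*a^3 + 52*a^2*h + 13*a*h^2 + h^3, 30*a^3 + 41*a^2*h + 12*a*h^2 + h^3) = 30*a^2 + 11*a*h + h^2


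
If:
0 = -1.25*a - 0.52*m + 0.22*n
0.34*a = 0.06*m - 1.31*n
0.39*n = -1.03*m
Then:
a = 0.00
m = 0.00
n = 0.00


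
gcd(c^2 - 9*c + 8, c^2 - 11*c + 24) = c - 8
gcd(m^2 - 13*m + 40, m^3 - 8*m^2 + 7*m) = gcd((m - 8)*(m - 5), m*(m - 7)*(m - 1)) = 1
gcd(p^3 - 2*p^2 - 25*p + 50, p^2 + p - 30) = p - 5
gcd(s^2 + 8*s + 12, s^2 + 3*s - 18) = s + 6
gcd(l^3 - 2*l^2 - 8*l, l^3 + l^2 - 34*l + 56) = l - 4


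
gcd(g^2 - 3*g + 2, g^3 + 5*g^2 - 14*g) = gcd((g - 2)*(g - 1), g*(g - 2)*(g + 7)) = g - 2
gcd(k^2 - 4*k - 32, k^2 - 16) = k + 4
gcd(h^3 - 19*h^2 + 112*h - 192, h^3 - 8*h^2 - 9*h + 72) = h^2 - 11*h + 24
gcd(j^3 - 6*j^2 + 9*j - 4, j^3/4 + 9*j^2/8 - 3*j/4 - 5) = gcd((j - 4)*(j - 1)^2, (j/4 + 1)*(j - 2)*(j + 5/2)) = 1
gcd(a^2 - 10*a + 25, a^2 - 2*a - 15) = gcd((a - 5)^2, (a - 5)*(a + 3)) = a - 5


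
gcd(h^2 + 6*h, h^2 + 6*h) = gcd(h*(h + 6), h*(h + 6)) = h^2 + 6*h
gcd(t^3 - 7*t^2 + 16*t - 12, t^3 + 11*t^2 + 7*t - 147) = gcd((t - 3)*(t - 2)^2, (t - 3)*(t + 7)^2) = t - 3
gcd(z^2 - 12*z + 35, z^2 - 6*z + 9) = 1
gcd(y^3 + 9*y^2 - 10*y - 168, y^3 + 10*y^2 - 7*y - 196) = y^2 + 3*y - 28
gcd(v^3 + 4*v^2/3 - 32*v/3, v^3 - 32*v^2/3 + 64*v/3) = v^2 - 8*v/3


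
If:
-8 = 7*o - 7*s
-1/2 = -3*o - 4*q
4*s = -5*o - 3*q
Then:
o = -277/378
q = 85/126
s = 155/378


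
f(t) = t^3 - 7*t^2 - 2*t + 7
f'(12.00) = 262.00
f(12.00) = 703.00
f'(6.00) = 22.00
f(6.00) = -41.00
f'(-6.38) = 209.43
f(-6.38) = -524.86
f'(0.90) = -12.17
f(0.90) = 0.26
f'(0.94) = -12.51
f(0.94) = -0.23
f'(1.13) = -13.99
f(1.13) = -2.76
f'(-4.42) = 118.49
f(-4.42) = -207.27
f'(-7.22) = 255.47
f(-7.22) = -719.83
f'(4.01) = -9.90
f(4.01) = -49.10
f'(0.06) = -2.83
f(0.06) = 6.86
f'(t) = 3*t^2 - 14*t - 2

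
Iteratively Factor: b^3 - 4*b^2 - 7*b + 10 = (b - 5)*(b^2 + b - 2) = (b - 5)*(b - 1)*(b + 2)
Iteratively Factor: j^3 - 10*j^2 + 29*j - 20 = (j - 1)*(j^2 - 9*j + 20) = (j - 5)*(j - 1)*(j - 4)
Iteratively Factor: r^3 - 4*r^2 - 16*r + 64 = (r - 4)*(r^2 - 16) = (r - 4)*(r + 4)*(r - 4)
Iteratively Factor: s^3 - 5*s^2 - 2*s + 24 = (s - 4)*(s^2 - s - 6) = (s - 4)*(s - 3)*(s + 2)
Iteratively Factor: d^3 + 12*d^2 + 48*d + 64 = (d + 4)*(d^2 + 8*d + 16) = (d + 4)^2*(d + 4)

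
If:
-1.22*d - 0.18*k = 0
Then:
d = -0.147540983606557*k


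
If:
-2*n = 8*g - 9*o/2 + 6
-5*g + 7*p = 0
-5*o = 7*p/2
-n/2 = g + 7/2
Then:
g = 32/25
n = -239/25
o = -16/25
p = 32/35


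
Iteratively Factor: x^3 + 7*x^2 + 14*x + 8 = (x + 2)*(x^2 + 5*x + 4) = (x + 1)*(x + 2)*(x + 4)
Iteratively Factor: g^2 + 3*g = (g)*(g + 3)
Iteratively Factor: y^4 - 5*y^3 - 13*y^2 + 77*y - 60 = (y - 1)*(y^3 - 4*y^2 - 17*y + 60) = (y - 5)*(y - 1)*(y^2 + y - 12) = (y - 5)*(y - 3)*(y - 1)*(y + 4)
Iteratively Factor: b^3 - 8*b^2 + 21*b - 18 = (b - 2)*(b^2 - 6*b + 9) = (b - 3)*(b - 2)*(b - 3)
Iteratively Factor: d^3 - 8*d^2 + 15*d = (d)*(d^2 - 8*d + 15) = d*(d - 3)*(d - 5)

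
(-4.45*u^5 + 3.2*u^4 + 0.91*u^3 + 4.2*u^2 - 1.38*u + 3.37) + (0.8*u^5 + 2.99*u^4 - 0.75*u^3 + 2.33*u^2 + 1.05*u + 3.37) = -3.65*u^5 + 6.19*u^4 + 0.16*u^3 + 6.53*u^2 - 0.33*u + 6.74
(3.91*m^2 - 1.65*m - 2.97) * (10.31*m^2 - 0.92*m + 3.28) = 40.3121*m^4 - 20.6087*m^3 - 16.2779*m^2 - 2.6796*m - 9.7416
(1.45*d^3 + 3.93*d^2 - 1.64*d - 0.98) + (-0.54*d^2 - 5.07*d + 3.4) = 1.45*d^3 + 3.39*d^2 - 6.71*d + 2.42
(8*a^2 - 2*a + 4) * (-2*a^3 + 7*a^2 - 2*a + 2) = -16*a^5 + 60*a^4 - 38*a^3 + 48*a^2 - 12*a + 8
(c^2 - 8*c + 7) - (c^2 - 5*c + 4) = 3 - 3*c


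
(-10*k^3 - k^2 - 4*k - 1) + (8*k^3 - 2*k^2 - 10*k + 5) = -2*k^3 - 3*k^2 - 14*k + 4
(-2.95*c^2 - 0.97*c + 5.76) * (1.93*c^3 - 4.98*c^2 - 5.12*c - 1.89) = -5.6935*c^5 + 12.8189*c^4 + 31.0514*c^3 - 18.1429*c^2 - 27.6579*c - 10.8864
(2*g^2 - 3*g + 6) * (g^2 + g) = 2*g^4 - g^3 + 3*g^2 + 6*g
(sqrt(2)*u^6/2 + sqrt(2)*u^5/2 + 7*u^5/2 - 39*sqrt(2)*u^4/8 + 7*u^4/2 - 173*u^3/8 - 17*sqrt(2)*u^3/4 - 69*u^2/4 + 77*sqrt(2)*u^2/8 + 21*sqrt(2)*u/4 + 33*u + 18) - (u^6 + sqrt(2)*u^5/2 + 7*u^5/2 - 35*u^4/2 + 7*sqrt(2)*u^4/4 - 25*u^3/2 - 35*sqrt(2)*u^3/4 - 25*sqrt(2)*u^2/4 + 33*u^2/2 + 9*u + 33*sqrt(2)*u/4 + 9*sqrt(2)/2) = -u^6 + sqrt(2)*u^6/2 - 53*sqrt(2)*u^4/8 + 21*u^4 - 73*u^3/8 + 9*sqrt(2)*u^3/2 - 135*u^2/4 + 127*sqrt(2)*u^2/8 - 3*sqrt(2)*u + 24*u - 9*sqrt(2)/2 + 18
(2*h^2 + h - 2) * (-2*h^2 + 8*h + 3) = -4*h^4 + 14*h^3 + 18*h^2 - 13*h - 6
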